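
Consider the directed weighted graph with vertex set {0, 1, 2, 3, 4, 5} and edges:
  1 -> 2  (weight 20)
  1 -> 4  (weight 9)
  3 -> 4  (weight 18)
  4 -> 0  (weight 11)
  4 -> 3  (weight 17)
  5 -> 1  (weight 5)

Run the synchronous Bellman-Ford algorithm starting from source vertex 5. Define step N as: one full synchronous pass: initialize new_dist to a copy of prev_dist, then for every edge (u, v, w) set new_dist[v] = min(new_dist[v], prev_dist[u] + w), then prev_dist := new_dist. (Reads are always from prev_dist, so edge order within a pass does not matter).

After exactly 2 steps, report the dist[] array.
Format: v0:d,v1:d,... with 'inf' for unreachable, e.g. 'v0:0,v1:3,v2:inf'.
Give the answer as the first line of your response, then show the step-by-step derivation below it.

v0:inf,v1:5,v2:25,v3:inf,v4:14,v5:0

step 1: dist = v0:inf,v1:5,v2:inf,v3:inf,v4:inf,v5:0
step 2: dist = v0:inf,v1:5,v2:25,v3:inf,v4:14,v5:0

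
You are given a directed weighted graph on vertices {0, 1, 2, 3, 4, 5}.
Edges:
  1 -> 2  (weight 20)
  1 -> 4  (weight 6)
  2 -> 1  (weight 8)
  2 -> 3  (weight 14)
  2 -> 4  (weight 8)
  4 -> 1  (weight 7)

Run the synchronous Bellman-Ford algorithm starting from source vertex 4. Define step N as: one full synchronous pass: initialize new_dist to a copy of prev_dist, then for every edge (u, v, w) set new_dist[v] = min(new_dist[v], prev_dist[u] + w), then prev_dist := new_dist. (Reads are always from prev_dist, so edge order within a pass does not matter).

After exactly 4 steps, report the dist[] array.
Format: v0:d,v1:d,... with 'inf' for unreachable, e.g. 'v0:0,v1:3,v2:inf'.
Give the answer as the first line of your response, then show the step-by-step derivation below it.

v0:inf,v1:7,v2:27,v3:41,v4:0,v5:inf

step 1: dist = v0:inf,v1:7,v2:inf,v3:inf,v4:0,v5:inf
step 2: dist = v0:inf,v1:7,v2:27,v3:inf,v4:0,v5:inf
step 3: dist = v0:inf,v1:7,v2:27,v3:41,v4:0,v5:inf
step 4: dist = v0:inf,v1:7,v2:27,v3:41,v4:0,v5:inf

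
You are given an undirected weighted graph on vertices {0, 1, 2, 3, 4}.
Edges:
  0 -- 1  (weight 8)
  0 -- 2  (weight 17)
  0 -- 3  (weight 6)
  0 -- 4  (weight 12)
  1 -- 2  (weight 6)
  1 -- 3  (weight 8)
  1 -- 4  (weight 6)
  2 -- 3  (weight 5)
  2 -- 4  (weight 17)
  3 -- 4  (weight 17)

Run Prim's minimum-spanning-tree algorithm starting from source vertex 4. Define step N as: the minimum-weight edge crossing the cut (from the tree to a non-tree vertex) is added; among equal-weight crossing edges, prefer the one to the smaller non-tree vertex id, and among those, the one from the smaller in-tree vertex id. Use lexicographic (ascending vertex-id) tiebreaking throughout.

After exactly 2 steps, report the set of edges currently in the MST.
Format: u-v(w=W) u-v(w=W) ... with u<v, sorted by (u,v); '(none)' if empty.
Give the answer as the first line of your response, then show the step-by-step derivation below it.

1-2(w=6) 1-4(w=6)

step 1: add edge 1-4 (w=6); MST = {1-4(w=6)}
step 2: add edge 1-2 (w=6); MST = {1-2(w=6) 1-4(w=6)}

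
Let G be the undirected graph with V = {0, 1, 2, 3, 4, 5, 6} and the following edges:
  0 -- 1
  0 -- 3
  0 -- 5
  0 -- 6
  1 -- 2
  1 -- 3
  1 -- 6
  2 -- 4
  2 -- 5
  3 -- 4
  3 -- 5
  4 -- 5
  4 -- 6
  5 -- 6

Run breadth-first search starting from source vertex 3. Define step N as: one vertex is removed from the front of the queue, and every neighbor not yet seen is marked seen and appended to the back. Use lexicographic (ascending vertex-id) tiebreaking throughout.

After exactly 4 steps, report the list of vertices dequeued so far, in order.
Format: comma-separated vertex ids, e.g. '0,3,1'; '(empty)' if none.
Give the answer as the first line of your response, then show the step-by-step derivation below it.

3,0,1,4

step 1: dequeue 3; queue=[0,1,4,5]; order=3
step 2: dequeue 0; queue=[1,4,5,6]; order=3,0
step 3: dequeue 1; queue=[4,5,6,2]; order=3,0,1
step 4: dequeue 4; queue=[5,6,2]; order=3,0,1,4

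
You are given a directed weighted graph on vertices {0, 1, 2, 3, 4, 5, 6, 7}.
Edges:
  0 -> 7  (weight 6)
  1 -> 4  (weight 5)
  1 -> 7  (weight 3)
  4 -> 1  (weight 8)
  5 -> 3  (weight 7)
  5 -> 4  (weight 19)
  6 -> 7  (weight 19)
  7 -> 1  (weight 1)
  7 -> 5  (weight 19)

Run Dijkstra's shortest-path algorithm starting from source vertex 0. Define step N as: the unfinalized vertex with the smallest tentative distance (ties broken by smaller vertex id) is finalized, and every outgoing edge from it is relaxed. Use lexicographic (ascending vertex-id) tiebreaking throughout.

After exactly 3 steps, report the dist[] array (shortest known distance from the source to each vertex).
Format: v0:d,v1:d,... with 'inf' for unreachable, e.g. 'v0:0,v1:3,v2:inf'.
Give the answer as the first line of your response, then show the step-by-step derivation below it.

v0:0,v1:7,v2:inf,v3:inf,v4:12,v5:25,v6:inf,v7:6

step 1: dist = v0:0,v1:inf,v2:inf,v3:inf,v4:inf,v5:inf,v6:inf,v7:6
step 2: dist = v0:0,v1:7,v2:inf,v3:inf,v4:inf,v5:25,v6:inf,v7:6
step 3: dist = v0:0,v1:7,v2:inf,v3:inf,v4:12,v5:25,v6:inf,v7:6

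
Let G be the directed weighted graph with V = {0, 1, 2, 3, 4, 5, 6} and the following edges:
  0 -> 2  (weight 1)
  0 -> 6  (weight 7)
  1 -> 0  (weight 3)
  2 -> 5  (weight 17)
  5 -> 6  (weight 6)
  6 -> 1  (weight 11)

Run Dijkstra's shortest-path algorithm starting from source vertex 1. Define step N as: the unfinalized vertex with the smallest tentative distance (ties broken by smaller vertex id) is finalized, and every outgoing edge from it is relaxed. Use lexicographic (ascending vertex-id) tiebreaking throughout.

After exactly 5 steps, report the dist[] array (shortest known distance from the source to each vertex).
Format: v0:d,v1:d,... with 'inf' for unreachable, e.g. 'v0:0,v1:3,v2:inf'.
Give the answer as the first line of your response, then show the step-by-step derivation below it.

v0:3,v1:0,v2:4,v3:inf,v4:inf,v5:21,v6:10

step 1: dist = v0:3,v1:0,v2:inf,v3:inf,v4:inf,v5:inf,v6:inf
step 2: dist = v0:3,v1:0,v2:4,v3:inf,v4:inf,v5:inf,v6:10
step 3: dist = v0:3,v1:0,v2:4,v3:inf,v4:inf,v5:21,v6:10
step 4: dist = v0:3,v1:0,v2:4,v3:inf,v4:inf,v5:21,v6:10
step 5: dist = v0:3,v1:0,v2:4,v3:inf,v4:inf,v5:21,v6:10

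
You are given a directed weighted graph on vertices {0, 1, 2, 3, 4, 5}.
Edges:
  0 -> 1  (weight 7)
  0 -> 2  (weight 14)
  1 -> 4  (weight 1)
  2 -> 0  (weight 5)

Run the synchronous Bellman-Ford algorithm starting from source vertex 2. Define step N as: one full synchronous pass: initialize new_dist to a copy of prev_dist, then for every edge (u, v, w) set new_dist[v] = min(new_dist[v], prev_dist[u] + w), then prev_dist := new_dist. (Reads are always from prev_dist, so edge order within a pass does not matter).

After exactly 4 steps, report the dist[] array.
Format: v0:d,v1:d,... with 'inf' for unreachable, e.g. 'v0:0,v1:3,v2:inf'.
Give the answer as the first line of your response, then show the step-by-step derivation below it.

v0:5,v1:12,v2:0,v3:inf,v4:13,v5:inf

step 1: dist = v0:5,v1:inf,v2:0,v3:inf,v4:inf,v5:inf
step 2: dist = v0:5,v1:12,v2:0,v3:inf,v4:inf,v5:inf
step 3: dist = v0:5,v1:12,v2:0,v3:inf,v4:13,v5:inf
step 4: dist = v0:5,v1:12,v2:0,v3:inf,v4:13,v5:inf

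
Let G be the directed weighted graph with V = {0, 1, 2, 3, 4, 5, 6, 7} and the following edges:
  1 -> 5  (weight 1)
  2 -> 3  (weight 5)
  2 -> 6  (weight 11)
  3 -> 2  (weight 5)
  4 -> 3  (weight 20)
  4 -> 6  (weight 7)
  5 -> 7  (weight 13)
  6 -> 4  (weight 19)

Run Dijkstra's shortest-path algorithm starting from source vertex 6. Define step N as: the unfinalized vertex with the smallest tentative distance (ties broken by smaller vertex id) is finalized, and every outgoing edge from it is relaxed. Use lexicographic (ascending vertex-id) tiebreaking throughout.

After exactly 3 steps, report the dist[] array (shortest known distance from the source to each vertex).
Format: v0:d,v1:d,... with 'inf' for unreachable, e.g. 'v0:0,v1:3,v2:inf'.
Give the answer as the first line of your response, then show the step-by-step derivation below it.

v0:inf,v1:inf,v2:44,v3:39,v4:19,v5:inf,v6:0,v7:inf

step 1: dist = v0:inf,v1:inf,v2:inf,v3:inf,v4:19,v5:inf,v6:0,v7:inf
step 2: dist = v0:inf,v1:inf,v2:inf,v3:39,v4:19,v5:inf,v6:0,v7:inf
step 3: dist = v0:inf,v1:inf,v2:44,v3:39,v4:19,v5:inf,v6:0,v7:inf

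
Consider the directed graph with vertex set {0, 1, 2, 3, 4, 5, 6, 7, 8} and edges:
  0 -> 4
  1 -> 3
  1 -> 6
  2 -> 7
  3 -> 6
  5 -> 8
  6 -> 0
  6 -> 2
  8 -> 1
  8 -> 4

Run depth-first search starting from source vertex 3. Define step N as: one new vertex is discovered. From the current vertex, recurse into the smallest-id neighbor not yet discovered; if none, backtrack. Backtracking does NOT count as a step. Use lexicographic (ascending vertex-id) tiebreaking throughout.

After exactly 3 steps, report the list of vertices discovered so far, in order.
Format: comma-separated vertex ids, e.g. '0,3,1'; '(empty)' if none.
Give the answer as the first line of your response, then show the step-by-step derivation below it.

3,6,0

step 1: discover 3; path=3; order=3
step 2: discover 6; path=3>6; order=3,6
step 3: discover 0; path=3>6>0; order=3,6,0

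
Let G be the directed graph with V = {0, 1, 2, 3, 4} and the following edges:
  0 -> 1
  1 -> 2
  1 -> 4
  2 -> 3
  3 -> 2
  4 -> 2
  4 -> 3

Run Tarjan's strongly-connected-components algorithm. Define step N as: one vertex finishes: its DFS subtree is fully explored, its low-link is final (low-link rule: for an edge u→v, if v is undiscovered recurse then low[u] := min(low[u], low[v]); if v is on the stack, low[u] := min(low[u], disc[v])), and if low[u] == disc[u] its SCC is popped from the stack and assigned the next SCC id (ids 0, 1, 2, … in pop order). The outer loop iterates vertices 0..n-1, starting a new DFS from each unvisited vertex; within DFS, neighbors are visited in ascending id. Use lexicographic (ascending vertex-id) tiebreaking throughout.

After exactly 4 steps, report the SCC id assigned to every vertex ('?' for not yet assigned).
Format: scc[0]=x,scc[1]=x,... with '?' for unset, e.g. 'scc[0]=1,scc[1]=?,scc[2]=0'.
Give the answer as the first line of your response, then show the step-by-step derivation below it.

scc[0]=?,scc[1]=2,scc[2]=0,scc[3]=0,scc[4]=1

step 1: low=(low[0]=0,low[1]=1,low[2]=2,low[3]=2,low[4]=?); scc=(scc[0]=?,scc[1]=?,scc[2]=?,scc[3]=?,scc[4]=?)
step 2: low=(low[0]=0,low[1]=1,low[2]=2,low[3]=2,low[4]=?); scc=(scc[0]=?,scc[1]=?,scc[2]=0,scc[3]=0,scc[4]=?)
step 3: low=(low[0]=0,low[1]=1,low[2]=2,low[3]=2,low[4]=4); scc=(scc[0]=?,scc[1]=?,scc[2]=0,scc[3]=0,scc[4]=1)
step 4: low=(low[0]=0,low[1]=1,low[2]=2,low[3]=2,low[4]=4); scc=(scc[0]=?,scc[1]=2,scc[2]=0,scc[3]=0,scc[4]=1)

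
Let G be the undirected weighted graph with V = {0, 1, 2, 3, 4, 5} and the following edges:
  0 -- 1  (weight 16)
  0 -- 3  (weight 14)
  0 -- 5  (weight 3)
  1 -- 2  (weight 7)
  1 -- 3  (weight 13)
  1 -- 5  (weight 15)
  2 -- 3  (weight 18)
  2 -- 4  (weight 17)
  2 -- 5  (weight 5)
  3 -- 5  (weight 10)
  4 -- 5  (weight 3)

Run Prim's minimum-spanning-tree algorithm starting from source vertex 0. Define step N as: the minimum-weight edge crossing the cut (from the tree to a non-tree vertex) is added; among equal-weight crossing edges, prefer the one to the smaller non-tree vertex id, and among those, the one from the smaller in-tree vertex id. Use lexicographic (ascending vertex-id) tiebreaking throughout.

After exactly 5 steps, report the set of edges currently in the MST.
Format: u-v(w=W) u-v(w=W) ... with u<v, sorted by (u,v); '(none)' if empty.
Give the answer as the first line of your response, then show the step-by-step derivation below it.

0-5(w=3) 1-2(w=7) 2-5(w=5) 3-5(w=10) 4-5(w=3)

step 1: add edge 0-5 (w=3); MST = {0-5(w=3)}
step 2: add edge 4-5 (w=3); MST = {0-5(w=3) 4-5(w=3)}
step 3: add edge 2-5 (w=5); MST = {0-5(w=3) 2-5(w=5) 4-5(w=3)}
step 4: add edge 1-2 (w=7); MST = {0-5(w=3) 1-2(w=7) 2-5(w=5) 4-5(w=3)}
step 5: add edge 3-5 (w=10); MST = {0-5(w=3) 1-2(w=7) 2-5(w=5) 3-5(w=10) 4-5(w=3)}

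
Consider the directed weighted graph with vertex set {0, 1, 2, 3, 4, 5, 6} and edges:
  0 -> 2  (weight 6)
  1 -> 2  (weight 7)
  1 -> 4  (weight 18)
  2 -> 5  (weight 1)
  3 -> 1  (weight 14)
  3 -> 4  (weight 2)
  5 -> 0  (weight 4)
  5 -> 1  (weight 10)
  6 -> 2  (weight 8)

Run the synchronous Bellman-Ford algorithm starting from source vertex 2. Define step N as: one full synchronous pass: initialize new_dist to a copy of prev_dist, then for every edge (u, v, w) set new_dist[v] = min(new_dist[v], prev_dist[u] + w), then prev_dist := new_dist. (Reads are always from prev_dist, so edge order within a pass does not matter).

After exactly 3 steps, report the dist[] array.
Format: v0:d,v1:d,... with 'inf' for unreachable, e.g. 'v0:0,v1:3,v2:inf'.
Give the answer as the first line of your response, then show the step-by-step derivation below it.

v0:5,v1:11,v2:0,v3:inf,v4:29,v5:1,v6:inf

step 1: dist = v0:inf,v1:inf,v2:0,v3:inf,v4:inf,v5:1,v6:inf
step 2: dist = v0:5,v1:11,v2:0,v3:inf,v4:inf,v5:1,v6:inf
step 3: dist = v0:5,v1:11,v2:0,v3:inf,v4:29,v5:1,v6:inf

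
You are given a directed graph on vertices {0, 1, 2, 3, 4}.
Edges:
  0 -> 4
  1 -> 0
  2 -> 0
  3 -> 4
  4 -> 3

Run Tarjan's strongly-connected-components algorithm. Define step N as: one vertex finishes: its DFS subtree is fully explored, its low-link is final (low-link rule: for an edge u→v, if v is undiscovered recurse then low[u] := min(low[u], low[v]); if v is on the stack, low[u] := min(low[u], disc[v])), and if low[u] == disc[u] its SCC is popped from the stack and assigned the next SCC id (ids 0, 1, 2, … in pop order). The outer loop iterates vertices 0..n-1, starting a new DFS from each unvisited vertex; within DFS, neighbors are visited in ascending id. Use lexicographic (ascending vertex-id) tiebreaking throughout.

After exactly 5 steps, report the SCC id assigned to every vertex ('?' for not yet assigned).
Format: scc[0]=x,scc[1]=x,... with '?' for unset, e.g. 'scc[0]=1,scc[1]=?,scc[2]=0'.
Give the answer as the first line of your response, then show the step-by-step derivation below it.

scc[0]=1,scc[1]=2,scc[2]=3,scc[3]=0,scc[4]=0

step 1: low=(low[0]=0,low[1]=?,low[2]=?,low[3]=1,low[4]=1); scc=(scc[0]=?,scc[1]=?,scc[2]=?,scc[3]=?,scc[4]=?)
step 2: low=(low[0]=0,low[1]=?,low[2]=?,low[3]=1,low[4]=1); scc=(scc[0]=?,scc[1]=?,scc[2]=?,scc[3]=0,scc[4]=0)
step 3: low=(low[0]=0,low[1]=?,low[2]=?,low[3]=1,low[4]=1); scc=(scc[0]=1,scc[1]=?,scc[2]=?,scc[3]=0,scc[4]=0)
step 4: low=(low[0]=0,low[1]=3,low[2]=?,low[3]=1,low[4]=1); scc=(scc[0]=1,scc[1]=2,scc[2]=?,scc[3]=0,scc[4]=0)
step 5: low=(low[0]=0,low[1]=3,low[2]=4,low[3]=1,low[4]=1); scc=(scc[0]=1,scc[1]=2,scc[2]=3,scc[3]=0,scc[4]=0)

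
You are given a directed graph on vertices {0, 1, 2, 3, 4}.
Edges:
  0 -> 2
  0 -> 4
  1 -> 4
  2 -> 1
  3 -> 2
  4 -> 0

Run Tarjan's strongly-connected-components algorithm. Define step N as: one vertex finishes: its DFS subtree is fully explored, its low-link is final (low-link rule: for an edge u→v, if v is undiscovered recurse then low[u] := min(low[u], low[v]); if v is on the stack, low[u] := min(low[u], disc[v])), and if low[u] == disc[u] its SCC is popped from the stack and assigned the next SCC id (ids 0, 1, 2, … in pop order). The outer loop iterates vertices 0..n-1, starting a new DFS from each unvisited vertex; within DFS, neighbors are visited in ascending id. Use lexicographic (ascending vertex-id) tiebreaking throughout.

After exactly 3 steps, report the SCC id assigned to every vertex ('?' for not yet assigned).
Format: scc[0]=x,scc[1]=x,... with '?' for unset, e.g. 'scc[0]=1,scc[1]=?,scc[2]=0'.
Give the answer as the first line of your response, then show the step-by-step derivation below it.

scc[0]=?,scc[1]=?,scc[2]=?,scc[3]=?,scc[4]=?

step 1: low=(low[0]=0,low[1]=2,low[2]=1,low[3]=?,low[4]=0); scc=(scc[0]=?,scc[1]=?,scc[2]=?,scc[3]=?,scc[4]=?)
step 2: low=(low[0]=0,low[1]=0,low[2]=1,low[3]=?,low[4]=0); scc=(scc[0]=?,scc[1]=?,scc[2]=?,scc[3]=?,scc[4]=?)
step 3: low=(low[0]=0,low[1]=0,low[2]=0,low[3]=?,low[4]=0); scc=(scc[0]=?,scc[1]=?,scc[2]=?,scc[3]=?,scc[4]=?)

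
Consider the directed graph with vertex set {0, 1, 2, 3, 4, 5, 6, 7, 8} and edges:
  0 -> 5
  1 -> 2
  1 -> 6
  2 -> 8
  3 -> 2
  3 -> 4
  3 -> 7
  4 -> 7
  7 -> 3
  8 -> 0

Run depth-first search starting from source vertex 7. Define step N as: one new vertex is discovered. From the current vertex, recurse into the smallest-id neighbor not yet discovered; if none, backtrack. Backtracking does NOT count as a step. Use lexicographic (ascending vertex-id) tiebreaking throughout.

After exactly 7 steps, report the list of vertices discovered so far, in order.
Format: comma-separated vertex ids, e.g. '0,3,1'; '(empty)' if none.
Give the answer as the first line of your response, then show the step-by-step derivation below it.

7,3,2,8,0,5,4

step 1: discover 7; path=7; order=7
step 2: discover 3; path=7>3; order=7,3
step 3: discover 2; path=7>3>2; order=7,3,2
step 4: discover 8; path=7>3>2>8; order=7,3,2,8
step 5: discover 0; path=7>3>2>8>0; order=7,3,2,8,0
step 6: discover 5; path=7>3>2>8>0>5; order=7,3,2,8,0,5
step 7: discover 4; path=7>3>4; order=7,3,2,8,0,5,4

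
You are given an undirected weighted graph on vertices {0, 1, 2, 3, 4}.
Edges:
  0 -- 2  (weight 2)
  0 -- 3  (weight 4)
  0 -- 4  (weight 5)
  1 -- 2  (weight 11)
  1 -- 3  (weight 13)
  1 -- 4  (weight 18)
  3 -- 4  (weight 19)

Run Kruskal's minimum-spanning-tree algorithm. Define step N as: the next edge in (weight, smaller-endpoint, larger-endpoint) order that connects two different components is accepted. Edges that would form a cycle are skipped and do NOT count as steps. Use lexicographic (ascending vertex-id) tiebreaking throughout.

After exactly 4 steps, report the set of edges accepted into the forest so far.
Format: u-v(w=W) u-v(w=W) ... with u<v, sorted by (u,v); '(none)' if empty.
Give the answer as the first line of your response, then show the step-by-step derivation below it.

0-2(w=2) 0-3(w=4) 0-4(w=5) 1-2(w=11)

step 1: add edge 0-2 (w=2); MST = {0-2(w=2)}
step 2: add edge 0-3 (w=4); MST = {0-2(w=2) 0-3(w=4)}
step 3: add edge 0-4 (w=5); MST = {0-2(w=2) 0-3(w=4) 0-4(w=5)}
step 4: add edge 1-2 (w=11); MST = {0-2(w=2) 0-3(w=4) 0-4(w=5) 1-2(w=11)}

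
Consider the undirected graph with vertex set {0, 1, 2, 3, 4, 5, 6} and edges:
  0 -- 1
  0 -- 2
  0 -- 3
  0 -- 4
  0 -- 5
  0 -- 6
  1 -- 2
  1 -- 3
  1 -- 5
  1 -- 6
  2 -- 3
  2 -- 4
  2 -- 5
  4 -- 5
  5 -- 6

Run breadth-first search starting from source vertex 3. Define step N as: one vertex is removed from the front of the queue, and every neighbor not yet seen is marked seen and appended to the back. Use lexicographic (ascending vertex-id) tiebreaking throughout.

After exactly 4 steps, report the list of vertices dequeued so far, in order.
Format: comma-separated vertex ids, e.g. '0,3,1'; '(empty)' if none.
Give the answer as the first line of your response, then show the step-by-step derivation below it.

3,0,1,2

step 1: dequeue 3; queue=[0,1,2]; order=3
step 2: dequeue 0; queue=[1,2,4,5,6]; order=3,0
step 3: dequeue 1; queue=[2,4,5,6]; order=3,0,1
step 4: dequeue 2; queue=[4,5,6]; order=3,0,1,2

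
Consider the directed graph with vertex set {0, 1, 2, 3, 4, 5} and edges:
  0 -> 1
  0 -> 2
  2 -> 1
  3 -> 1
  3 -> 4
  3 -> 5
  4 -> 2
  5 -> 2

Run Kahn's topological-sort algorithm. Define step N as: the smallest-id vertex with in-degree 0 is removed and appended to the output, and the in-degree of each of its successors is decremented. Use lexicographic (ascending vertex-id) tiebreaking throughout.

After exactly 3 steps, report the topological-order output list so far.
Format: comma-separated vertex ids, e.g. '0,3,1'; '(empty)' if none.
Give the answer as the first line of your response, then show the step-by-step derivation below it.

0,3,4

step 1: output 0; order=[0]; indeg=(0,2,2,0,1,1)
step 2: output 3; order=[0,3]; indeg=(0,1,2,0,0,0)
step 3: output 4; order=[0,3,4]; indeg=(0,1,1,0,0,0)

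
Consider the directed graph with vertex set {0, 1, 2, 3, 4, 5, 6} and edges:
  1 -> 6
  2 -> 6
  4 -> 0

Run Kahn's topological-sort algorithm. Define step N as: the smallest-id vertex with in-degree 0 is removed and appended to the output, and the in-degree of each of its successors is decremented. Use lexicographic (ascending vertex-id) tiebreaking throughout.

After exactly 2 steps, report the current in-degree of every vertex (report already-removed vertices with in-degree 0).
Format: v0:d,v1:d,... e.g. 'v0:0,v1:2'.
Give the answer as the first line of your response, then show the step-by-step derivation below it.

v0:1,v1:0,v2:0,v3:0,v4:0,v5:0,v6:0

step 1: output 1; order=[1]; indeg=(1,0,0,0,0,0,1)
step 2: output 2; order=[1,2]; indeg=(1,0,0,0,0,0,0)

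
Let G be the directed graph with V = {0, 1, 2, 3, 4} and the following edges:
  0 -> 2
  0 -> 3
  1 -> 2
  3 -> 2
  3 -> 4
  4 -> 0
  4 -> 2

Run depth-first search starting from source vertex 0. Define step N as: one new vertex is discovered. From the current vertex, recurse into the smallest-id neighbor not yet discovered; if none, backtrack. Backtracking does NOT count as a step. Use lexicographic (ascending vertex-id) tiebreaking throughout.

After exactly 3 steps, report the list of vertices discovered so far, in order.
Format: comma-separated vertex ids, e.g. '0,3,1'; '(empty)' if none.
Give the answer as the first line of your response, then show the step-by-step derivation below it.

0,2,3

step 1: discover 0; path=0; order=0
step 2: discover 2; path=0>2; order=0,2
step 3: discover 3; path=0>3; order=0,2,3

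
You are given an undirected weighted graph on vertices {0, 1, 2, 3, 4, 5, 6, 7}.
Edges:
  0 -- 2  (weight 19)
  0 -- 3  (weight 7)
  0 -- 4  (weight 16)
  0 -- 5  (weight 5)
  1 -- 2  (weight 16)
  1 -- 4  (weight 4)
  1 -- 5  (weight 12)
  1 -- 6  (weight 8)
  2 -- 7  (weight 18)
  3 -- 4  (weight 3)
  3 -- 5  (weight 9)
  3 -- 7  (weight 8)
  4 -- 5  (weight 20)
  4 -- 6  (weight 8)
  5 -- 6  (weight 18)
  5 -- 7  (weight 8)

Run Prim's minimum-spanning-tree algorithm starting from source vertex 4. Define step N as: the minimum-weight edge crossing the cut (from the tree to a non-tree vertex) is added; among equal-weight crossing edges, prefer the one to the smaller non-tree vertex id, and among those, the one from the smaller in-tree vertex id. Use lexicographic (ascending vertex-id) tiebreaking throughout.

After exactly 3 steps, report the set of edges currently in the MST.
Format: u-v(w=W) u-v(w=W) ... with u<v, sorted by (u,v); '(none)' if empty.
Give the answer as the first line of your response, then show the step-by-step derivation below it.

0-3(w=7) 1-4(w=4) 3-4(w=3)

step 1: add edge 3-4 (w=3); MST = {3-4(w=3)}
step 2: add edge 1-4 (w=4); MST = {1-4(w=4) 3-4(w=3)}
step 3: add edge 0-3 (w=7); MST = {0-3(w=7) 1-4(w=4) 3-4(w=3)}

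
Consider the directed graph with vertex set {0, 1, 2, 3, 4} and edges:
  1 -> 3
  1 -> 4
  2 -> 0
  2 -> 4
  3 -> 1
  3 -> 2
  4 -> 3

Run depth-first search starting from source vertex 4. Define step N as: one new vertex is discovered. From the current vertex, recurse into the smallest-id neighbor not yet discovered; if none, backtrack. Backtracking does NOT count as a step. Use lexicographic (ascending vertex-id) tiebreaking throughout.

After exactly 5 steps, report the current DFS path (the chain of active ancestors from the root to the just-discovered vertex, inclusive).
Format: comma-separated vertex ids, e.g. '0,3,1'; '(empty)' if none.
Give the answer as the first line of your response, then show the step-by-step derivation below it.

4,3,2,0

step 1: discover 4; path=4; order=4
step 2: discover 3; path=4>3; order=4,3
step 3: discover 1; path=4>3>1; order=4,3,1
step 4: discover 2; path=4>3>2; order=4,3,1,2
step 5: discover 0; path=4>3>2>0; order=4,3,1,2,0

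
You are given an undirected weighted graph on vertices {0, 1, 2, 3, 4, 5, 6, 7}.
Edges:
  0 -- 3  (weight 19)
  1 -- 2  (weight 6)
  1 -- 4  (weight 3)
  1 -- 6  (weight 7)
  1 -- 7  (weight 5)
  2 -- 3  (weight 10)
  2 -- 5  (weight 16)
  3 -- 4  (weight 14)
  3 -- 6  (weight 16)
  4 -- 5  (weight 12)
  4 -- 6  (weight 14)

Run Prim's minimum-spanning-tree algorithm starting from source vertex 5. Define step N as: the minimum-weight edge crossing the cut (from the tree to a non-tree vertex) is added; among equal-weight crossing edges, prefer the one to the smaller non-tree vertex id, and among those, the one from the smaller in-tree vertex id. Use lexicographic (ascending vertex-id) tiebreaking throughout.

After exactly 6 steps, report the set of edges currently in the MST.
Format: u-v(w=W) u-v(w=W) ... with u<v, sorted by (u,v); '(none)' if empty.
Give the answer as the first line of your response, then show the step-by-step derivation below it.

1-2(w=6) 1-4(w=3) 1-6(w=7) 1-7(w=5) 2-3(w=10) 4-5(w=12)

step 1: add edge 4-5 (w=12); MST = {4-5(w=12)}
step 2: add edge 1-4 (w=3); MST = {1-4(w=3) 4-5(w=12)}
step 3: add edge 1-7 (w=5); MST = {1-4(w=3) 1-7(w=5) 4-5(w=12)}
step 4: add edge 1-2 (w=6); MST = {1-2(w=6) 1-4(w=3) 1-7(w=5) 4-5(w=12)}
step 5: add edge 1-6 (w=7); MST = {1-2(w=6) 1-4(w=3) 1-6(w=7) 1-7(w=5) 4-5(w=12)}
step 6: add edge 2-3 (w=10); MST = {1-2(w=6) 1-4(w=3) 1-6(w=7) 1-7(w=5) 2-3(w=10) 4-5(w=12)}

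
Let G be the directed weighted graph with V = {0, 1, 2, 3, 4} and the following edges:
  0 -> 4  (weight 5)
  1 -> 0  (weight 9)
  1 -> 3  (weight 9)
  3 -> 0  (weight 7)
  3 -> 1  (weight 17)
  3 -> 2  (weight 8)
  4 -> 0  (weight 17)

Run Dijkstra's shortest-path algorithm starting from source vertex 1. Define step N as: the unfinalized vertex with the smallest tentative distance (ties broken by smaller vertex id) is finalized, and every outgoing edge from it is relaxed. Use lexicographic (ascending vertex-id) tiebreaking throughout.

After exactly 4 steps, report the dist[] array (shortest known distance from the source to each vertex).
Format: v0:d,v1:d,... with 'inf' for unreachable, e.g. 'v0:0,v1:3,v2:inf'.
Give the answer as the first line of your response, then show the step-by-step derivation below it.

v0:9,v1:0,v2:17,v3:9,v4:14

step 1: dist = v0:9,v1:0,v2:inf,v3:9,v4:inf
step 2: dist = v0:9,v1:0,v2:inf,v3:9,v4:14
step 3: dist = v0:9,v1:0,v2:17,v3:9,v4:14
step 4: dist = v0:9,v1:0,v2:17,v3:9,v4:14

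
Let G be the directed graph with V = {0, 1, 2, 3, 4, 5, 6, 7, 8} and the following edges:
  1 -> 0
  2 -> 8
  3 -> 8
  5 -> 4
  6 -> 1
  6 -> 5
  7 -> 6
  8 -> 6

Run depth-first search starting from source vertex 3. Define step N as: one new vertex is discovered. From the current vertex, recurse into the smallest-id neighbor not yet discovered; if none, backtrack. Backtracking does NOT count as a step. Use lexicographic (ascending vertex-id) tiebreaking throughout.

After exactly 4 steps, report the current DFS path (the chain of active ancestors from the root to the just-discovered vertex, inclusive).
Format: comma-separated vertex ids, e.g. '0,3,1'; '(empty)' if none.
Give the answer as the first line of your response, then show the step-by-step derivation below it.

3,8,6,1

step 1: discover 3; path=3; order=3
step 2: discover 8; path=3>8; order=3,8
step 3: discover 6; path=3>8>6; order=3,8,6
step 4: discover 1; path=3>8>6>1; order=3,8,6,1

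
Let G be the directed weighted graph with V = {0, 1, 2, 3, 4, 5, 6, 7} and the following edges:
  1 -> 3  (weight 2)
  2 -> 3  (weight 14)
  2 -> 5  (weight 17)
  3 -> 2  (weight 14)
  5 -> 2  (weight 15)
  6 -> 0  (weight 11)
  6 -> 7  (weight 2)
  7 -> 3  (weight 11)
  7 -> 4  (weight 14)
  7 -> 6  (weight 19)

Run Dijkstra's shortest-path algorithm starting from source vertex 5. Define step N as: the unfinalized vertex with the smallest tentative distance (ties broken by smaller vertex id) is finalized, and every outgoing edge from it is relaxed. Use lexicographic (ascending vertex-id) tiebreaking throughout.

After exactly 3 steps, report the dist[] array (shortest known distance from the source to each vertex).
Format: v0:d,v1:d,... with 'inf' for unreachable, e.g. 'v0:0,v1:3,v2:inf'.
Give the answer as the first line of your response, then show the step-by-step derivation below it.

v0:inf,v1:inf,v2:15,v3:29,v4:inf,v5:0,v6:inf,v7:inf

step 1: dist = v0:inf,v1:inf,v2:15,v3:inf,v4:inf,v5:0,v6:inf,v7:inf
step 2: dist = v0:inf,v1:inf,v2:15,v3:29,v4:inf,v5:0,v6:inf,v7:inf
step 3: dist = v0:inf,v1:inf,v2:15,v3:29,v4:inf,v5:0,v6:inf,v7:inf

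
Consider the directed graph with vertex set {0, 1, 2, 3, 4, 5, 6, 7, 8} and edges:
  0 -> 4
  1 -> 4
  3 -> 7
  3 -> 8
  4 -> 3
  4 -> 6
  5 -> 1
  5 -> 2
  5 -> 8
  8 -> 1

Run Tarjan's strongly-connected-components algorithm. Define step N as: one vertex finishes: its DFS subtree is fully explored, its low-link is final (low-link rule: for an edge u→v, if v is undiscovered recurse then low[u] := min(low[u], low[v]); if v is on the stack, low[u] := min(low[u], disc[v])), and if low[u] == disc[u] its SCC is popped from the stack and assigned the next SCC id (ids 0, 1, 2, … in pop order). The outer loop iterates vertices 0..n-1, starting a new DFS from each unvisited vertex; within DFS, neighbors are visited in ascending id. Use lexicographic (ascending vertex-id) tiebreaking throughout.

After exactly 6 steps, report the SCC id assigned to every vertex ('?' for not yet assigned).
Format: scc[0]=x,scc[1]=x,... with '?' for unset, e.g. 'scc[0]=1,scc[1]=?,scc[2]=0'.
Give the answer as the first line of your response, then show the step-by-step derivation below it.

scc[0]=?,scc[1]=2,scc[2]=?,scc[3]=2,scc[4]=2,scc[5]=?,scc[6]=1,scc[7]=0,scc[8]=2

step 1: low=(low[0]=0,low[1]=?,low[2]=?,low[3]=2,low[4]=1,low[5]=?,low[6]=?,low[7]=3,low[8]=?); scc=(scc[0]=?,scc[1]=?,scc[2]=?,scc[3]=?,scc[4]=?,scc[5]=?,scc[6]=?,scc[7]=0,scc[8]=?)
step 2: low=(low[0]=0,low[1]=1,low[2]=?,low[3]=2,low[4]=1,low[5]=?,low[6]=?,low[7]=3,low[8]=4); scc=(scc[0]=?,scc[1]=?,scc[2]=?,scc[3]=?,scc[4]=?,scc[5]=?,scc[6]=?,scc[7]=0,scc[8]=?)
step 3: low=(low[0]=0,low[1]=1,low[2]=?,low[3]=2,low[4]=1,low[5]=?,low[6]=?,low[7]=3,low[8]=1); scc=(scc[0]=?,scc[1]=?,scc[2]=?,scc[3]=?,scc[4]=?,scc[5]=?,scc[6]=?,scc[7]=0,scc[8]=?)
step 4: low=(low[0]=0,low[1]=1,low[2]=?,low[3]=1,low[4]=1,low[5]=?,low[6]=?,low[7]=3,low[8]=1); scc=(scc[0]=?,scc[1]=?,scc[2]=?,scc[3]=?,scc[4]=?,scc[5]=?,scc[6]=?,scc[7]=0,scc[8]=?)
step 5: low=(low[0]=0,low[1]=1,low[2]=?,low[3]=1,low[4]=1,low[5]=?,low[6]=6,low[7]=3,low[8]=1); scc=(scc[0]=?,scc[1]=?,scc[2]=?,scc[3]=?,scc[4]=?,scc[5]=?,scc[6]=1,scc[7]=0,scc[8]=?)
step 6: low=(low[0]=0,low[1]=1,low[2]=?,low[3]=1,low[4]=1,low[5]=?,low[6]=6,low[7]=3,low[8]=1); scc=(scc[0]=?,scc[1]=2,scc[2]=?,scc[3]=2,scc[4]=2,scc[5]=?,scc[6]=1,scc[7]=0,scc[8]=2)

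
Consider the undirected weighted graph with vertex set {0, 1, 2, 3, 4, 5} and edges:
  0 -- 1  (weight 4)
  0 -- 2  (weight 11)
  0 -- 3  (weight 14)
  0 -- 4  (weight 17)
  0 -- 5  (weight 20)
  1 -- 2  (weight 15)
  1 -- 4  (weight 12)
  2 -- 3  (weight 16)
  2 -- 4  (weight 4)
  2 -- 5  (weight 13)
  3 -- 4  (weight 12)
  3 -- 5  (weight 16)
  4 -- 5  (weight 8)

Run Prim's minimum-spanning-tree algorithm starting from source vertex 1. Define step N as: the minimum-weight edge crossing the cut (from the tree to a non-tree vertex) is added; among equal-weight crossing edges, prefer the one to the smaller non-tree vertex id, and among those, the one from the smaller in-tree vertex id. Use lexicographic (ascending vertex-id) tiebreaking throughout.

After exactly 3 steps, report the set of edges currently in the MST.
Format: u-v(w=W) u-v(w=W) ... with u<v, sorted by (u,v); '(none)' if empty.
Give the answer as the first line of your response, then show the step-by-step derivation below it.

0-1(w=4) 0-2(w=11) 2-4(w=4)

step 1: add edge 0-1 (w=4); MST = {0-1(w=4)}
step 2: add edge 0-2 (w=11); MST = {0-1(w=4) 0-2(w=11)}
step 3: add edge 2-4 (w=4); MST = {0-1(w=4) 0-2(w=11) 2-4(w=4)}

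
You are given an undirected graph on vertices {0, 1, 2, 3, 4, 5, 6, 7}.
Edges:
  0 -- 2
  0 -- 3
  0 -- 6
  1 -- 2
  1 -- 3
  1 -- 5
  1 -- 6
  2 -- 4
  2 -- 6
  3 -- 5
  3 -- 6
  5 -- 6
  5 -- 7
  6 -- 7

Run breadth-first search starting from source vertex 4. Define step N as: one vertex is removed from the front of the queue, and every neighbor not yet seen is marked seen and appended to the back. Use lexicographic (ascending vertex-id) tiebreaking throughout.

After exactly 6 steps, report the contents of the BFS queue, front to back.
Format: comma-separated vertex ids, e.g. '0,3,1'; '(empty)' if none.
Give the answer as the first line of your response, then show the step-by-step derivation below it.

5,7

step 1: dequeue 4; queue=[2]; order=4
step 2: dequeue 2; queue=[0,1,6]; order=4,2
step 3: dequeue 0; queue=[1,6,3]; order=4,2,0
step 4: dequeue 1; queue=[6,3,5]; order=4,2,0,1
step 5: dequeue 6; queue=[3,5,7]; order=4,2,0,1,6
step 6: dequeue 3; queue=[5,7]; order=4,2,0,1,6,3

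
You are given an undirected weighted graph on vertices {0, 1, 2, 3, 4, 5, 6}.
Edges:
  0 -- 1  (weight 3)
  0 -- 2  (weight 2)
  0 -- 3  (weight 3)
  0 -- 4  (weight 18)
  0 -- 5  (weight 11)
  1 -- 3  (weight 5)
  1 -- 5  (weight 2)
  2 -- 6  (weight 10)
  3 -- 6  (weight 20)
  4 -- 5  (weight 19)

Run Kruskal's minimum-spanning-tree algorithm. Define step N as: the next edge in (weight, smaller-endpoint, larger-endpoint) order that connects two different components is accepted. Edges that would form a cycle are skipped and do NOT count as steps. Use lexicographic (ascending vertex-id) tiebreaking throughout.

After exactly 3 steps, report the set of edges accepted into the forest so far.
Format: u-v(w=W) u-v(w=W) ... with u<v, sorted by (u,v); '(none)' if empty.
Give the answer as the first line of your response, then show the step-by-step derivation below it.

0-1(w=3) 0-2(w=2) 1-5(w=2)

step 1: add edge 0-2 (w=2); MST = {0-2(w=2)}
step 2: add edge 1-5 (w=2); MST = {0-2(w=2) 1-5(w=2)}
step 3: add edge 0-1 (w=3); MST = {0-1(w=3) 0-2(w=2) 1-5(w=2)}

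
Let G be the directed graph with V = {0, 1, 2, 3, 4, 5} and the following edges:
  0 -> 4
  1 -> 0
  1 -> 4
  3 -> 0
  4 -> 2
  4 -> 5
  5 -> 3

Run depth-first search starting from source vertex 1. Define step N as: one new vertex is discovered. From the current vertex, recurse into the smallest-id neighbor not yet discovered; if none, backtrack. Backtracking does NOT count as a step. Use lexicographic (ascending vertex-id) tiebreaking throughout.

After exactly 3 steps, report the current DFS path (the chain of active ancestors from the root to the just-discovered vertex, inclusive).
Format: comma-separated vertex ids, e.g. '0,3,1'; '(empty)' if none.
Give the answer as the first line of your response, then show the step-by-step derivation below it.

1,0,4

step 1: discover 1; path=1; order=1
step 2: discover 0; path=1>0; order=1,0
step 3: discover 4; path=1>0>4; order=1,0,4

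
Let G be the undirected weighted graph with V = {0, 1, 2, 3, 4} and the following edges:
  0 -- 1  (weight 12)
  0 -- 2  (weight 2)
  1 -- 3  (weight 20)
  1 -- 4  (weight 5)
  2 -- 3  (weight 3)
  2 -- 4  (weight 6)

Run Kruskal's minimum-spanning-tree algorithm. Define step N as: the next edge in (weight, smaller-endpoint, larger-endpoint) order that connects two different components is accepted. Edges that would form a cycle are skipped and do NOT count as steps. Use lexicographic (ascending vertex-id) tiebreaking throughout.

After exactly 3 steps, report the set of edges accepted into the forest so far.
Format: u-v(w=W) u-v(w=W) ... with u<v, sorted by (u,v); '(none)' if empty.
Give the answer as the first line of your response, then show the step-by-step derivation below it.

0-2(w=2) 1-4(w=5) 2-3(w=3)

step 1: add edge 0-2 (w=2); MST = {0-2(w=2)}
step 2: add edge 2-3 (w=3); MST = {0-2(w=2) 2-3(w=3)}
step 3: add edge 1-4 (w=5); MST = {0-2(w=2) 1-4(w=5) 2-3(w=3)}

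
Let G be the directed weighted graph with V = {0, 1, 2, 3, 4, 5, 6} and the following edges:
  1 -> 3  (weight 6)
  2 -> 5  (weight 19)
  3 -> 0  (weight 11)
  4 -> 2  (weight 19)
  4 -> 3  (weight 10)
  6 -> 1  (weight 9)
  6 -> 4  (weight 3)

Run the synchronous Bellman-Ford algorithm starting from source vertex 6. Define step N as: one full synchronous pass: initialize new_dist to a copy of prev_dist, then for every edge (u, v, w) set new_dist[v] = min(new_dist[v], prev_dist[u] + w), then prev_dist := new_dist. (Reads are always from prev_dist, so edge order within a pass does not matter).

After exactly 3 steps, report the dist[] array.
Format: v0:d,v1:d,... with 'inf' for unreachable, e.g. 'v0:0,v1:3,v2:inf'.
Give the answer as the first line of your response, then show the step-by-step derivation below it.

v0:24,v1:9,v2:22,v3:13,v4:3,v5:41,v6:0

step 1: dist = v0:inf,v1:9,v2:inf,v3:inf,v4:3,v5:inf,v6:0
step 2: dist = v0:inf,v1:9,v2:22,v3:13,v4:3,v5:inf,v6:0
step 3: dist = v0:24,v1:9,v2:22,v3:13,v4:3,v5:41,v6:0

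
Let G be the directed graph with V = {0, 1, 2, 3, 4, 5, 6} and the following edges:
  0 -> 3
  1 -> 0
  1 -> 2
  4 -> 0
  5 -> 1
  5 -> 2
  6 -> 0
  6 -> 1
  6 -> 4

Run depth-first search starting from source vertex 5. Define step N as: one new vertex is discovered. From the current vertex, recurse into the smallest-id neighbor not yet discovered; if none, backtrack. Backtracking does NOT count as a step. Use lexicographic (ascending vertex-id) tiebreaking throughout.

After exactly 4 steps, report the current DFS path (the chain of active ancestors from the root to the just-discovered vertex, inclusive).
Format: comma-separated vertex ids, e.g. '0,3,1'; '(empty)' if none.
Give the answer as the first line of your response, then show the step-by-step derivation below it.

5,1,0,3

step 1: discover 5; path=5; order=5
step 2: discover 1; path=5>1; order=5,1
step 3: discover 0; path=5>1>0; order=5,1,0
step 4: discover 3; path=5>1>0>3; order=5,1,0,3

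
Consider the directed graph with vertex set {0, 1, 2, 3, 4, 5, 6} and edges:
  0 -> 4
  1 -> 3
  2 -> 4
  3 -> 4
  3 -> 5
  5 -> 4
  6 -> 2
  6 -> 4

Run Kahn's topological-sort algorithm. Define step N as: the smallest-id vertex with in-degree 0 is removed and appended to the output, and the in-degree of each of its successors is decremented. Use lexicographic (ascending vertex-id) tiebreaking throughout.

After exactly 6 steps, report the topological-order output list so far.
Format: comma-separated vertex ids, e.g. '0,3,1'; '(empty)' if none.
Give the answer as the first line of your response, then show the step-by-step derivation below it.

0,1,3,5,6,2

step 1: output 0; order=[0]; indeg=(0,0,1,1,4,1,0)
step 2: output 1; order=[0,1]; indeg=(0,0,1,0,4,1,0)
step 3: output 3; order=[0,1,3]; indeg=(0,0,1,0,3,0,0)
step 4: output 5; order=[0,1,3,5]; indeg=(0,0,1,0,2,0,0)
step 5: output 6; order=[0,1,3,5,6]; indeg=(0,0,0,0,1,0,0)
step 6: output 2; order=[0,1,3,5,6,2]; indeg=(0,0,0,0,0,0,0)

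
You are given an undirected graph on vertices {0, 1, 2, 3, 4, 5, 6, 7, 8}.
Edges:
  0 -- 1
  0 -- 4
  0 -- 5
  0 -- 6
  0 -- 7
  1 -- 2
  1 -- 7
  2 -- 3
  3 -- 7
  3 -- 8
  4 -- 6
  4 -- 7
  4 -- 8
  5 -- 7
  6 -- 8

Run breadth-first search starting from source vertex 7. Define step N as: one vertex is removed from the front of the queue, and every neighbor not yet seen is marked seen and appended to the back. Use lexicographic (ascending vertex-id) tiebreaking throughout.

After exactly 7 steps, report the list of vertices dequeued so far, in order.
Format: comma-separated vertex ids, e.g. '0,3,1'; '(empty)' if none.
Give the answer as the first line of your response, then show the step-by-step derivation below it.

7,0,1,3,4,5,6

step 1: dequeue 7; queue=[0,1,3,4,5]; order=7
step 2: dequeue 0; queue=[1,3,4,5,6]; order=7,0
step 3: dequeue 1; queue=[3,4,5,6,2]; order=7,0,1
step 4: dequeue 3; queue=[4,5,6,2,8]; order=7,0,1,3
step 5: dequeue 4; queue=[5,6,2,8]; order=7,0,1,3,4
step 6: dequeue 5; queue=[6,2,8]; order=7,0,1,3,4,5
step 7: dequeue 6; queue=[2,8]; order=7,0,1,3,4,5,6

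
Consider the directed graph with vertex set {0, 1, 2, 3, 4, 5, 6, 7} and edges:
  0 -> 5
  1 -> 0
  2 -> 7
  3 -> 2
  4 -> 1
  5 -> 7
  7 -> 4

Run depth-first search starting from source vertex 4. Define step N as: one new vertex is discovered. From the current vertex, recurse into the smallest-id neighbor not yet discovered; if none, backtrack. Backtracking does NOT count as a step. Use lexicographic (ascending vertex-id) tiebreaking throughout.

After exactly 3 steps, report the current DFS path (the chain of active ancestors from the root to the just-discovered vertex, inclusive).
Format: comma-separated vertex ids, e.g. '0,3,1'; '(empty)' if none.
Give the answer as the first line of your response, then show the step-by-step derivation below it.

4,1,0

step 1: discover 4; path=4; order=4
step 2: discover 1; path=4>1; order=4,1
step 3: discover 0; path=4>1>0; order=4,1,0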